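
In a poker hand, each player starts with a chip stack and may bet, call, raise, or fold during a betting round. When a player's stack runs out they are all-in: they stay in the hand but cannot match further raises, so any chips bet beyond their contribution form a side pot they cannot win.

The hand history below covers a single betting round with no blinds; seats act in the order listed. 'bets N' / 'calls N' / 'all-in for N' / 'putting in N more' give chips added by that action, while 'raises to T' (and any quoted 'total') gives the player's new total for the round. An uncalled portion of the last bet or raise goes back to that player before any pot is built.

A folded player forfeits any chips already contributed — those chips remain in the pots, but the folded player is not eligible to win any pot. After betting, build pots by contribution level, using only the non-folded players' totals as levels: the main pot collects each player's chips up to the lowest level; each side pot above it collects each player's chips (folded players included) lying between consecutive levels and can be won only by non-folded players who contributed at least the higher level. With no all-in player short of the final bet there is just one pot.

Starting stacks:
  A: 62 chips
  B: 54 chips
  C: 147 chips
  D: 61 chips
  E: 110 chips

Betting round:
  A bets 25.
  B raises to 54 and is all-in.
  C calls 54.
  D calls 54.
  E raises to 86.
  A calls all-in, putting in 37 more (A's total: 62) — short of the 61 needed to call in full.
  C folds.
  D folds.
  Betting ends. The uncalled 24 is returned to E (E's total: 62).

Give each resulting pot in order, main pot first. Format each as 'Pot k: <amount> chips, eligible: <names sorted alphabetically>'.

Pot 1: 270 chips, eligible: A, B, E
Pot 2: 16 chips, eligible: A, E

Derivation:
Contributions (after 24 returned to E): A=62, B=54, C=54, D=54, E=62
Folded: C, D
Pot levels (distinct totals of non-folded players): 54, 62
Layer 1-54: 54 each from A, B, C, D, E = 54*5 = 270 chips; eligible A, B, E
Layer 55-62: 8 each from A, E = 8*2 = 16 chips; eligible A, E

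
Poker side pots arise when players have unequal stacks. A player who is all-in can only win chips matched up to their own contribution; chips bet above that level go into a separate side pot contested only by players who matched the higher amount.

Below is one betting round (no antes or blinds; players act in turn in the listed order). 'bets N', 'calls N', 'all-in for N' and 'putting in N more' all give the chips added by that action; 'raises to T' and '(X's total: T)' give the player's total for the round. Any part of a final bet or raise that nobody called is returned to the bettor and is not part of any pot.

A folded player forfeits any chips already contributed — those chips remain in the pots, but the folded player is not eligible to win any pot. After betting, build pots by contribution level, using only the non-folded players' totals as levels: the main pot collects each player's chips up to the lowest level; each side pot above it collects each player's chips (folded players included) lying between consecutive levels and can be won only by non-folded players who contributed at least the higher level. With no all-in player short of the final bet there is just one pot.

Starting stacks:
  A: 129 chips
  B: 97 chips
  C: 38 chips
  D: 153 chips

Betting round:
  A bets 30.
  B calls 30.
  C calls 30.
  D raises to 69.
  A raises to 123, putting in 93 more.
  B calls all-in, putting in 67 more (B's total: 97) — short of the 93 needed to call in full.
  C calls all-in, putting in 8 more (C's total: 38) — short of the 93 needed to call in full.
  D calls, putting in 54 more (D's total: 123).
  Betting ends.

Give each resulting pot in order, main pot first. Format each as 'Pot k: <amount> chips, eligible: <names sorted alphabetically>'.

Pot 1: 152 chips, eligible: A, B, C, D
Pot 2: 177 chips, eligible: A, B, D
Pot 3: 52 chips, eligible: A, D

Derivation:
Contributions: A=123, B=97, C=38, D=123
Pot levels (distinct totals of non-folded players): 38, 97, 123
Layer 1-38: 38 each from A, B, C, D = 38*4 = 152 chips; eligible A, B, C, D
Layer 39-97: 59 each from A, B, D = 59*3 = 177 chips; eligible A, B, D
Layer 98-123: 26 each from A, D = 26*2 = 52 chips; eligible A, D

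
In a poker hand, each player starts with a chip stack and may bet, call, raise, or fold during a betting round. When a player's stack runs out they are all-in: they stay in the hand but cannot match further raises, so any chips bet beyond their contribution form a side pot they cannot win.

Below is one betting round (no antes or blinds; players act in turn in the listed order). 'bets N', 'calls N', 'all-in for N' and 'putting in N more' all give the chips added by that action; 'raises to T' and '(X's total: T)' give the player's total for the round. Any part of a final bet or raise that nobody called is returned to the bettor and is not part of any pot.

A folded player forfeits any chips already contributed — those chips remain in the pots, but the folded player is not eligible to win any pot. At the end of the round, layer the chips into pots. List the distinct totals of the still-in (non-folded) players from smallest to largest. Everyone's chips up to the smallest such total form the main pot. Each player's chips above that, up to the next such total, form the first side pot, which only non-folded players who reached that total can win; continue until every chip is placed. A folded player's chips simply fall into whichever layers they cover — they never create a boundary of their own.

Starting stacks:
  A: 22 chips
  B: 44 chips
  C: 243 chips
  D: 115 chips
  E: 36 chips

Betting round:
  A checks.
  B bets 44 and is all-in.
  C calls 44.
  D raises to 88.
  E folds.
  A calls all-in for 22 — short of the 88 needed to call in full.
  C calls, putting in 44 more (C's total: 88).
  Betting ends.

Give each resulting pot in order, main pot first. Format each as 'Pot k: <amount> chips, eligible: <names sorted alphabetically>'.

Contributions: A=22, B=44, C=88, D=88
Folded: E
Pot levels (distinct totals of non-folded players): 22, 44, 88
Layer 1-22: 22 each from A, B, C, D = 22*4 = 88 chips; eligible A, B, C, D
Layer 23-44: 22 each from B, C, D = 22*3 = 66 chips; eligible B, C, D
Layer 45-88: 44 each from C, D = 44*2 = 88 chips; eligible C, D

Pot 1: 88 chips, eligible: A, B, C, D
Pot 2: 66 chips, eligible: B, C, D
Pot 3: 88 chips, eligible: C, D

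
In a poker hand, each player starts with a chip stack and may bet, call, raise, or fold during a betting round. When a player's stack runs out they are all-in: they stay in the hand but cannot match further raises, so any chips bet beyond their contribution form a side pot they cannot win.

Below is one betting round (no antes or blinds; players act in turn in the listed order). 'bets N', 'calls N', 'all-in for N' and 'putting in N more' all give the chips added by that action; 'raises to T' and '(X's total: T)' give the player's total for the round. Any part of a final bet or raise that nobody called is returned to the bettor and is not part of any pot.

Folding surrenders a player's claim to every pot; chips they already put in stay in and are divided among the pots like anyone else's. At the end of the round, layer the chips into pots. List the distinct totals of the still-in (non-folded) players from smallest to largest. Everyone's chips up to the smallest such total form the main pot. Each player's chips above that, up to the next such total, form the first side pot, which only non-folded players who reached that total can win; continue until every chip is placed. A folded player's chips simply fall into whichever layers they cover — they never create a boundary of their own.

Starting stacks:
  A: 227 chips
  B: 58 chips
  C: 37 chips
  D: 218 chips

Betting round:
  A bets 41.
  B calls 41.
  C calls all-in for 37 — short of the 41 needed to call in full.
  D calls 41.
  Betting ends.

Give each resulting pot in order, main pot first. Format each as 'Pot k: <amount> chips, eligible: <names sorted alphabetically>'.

Contributions: A=41, B=41, C=37, D=41
Pot levels (distinct totals of non-folded players): 37, 41
Layer 1-37: 37 each from A, B, C, D = 37*4 = 148 chips; eligible A, B, C, D
Layer 38-41: 4 each from A, B, D = 4*3 = 12 chips; eligible A, B, D

Pot 1: 148 chips, eligible: A, B, C, D
Pot 2: 12 chips, eligible: A, B, D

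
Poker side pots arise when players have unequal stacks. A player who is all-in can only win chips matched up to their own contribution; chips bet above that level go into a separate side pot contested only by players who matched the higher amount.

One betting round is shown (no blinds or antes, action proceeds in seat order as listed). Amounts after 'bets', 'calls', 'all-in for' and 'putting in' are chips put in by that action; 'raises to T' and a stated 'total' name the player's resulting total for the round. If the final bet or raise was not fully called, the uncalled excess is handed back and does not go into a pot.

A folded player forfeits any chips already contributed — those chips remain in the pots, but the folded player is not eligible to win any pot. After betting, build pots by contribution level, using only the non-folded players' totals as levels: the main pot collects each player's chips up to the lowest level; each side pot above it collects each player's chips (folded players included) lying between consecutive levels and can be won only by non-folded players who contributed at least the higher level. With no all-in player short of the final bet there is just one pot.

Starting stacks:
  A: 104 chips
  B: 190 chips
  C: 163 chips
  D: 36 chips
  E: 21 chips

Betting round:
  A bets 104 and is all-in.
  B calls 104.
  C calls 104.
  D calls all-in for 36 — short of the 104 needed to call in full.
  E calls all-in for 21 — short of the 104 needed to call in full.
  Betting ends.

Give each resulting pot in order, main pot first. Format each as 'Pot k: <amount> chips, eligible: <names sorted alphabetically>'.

Pot 1: 105 chips, eligible: A, B, C, D, E
Pot 2: 60 chips, eligible: A, B, C, D
Pot 3: 204 chips, eligible: A, B, C

Derivation:
Contributions: A=104, B=104, C=104, D=36, E=21
Pot levels (distinct totals of non-folded players): 21, 36, 104
Layer 1-21: 21 each from A, B, C, D, E = 21*5 = 105 chips; eligible A, B, C, D, E
Layer 22-36: 15 each from A, B, C, D = 15*4 = 60 chips; eligible A, B, C, D
Layer 37-104: 68 each from A, B, C = 68*3 = 204 chips; eligible A, B, C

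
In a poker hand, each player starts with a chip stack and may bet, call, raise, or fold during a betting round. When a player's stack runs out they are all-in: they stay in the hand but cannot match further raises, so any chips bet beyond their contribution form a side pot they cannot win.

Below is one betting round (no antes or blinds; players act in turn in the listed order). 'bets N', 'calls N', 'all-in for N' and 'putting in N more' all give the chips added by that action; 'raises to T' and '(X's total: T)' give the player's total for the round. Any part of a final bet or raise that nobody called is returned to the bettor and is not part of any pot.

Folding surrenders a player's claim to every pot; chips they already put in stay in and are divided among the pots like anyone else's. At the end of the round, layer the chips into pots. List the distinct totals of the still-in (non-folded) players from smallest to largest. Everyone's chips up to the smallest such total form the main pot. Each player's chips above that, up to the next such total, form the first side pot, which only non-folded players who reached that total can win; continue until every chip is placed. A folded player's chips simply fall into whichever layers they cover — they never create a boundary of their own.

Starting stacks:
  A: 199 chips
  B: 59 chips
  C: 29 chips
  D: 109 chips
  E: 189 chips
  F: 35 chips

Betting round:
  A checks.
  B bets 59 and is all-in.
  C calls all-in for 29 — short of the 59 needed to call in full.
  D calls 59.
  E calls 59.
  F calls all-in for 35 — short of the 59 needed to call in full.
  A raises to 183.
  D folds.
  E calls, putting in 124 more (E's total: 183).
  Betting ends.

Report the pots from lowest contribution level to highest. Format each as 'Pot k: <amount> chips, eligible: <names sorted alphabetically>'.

Pot 1: 174 chips, eligible: A, B, C, E, F
Pot 2: 30 chips, eligible: A, B, E, F
Pot 3: 96 chips, eligible: A, B, E
Pot 4: 248 chips, eligible: A, E

Derivation:
Contributions: A=183, B=59, C=29, D=59, E=183, F=35
Folded: D
Pot levels (distinct totals of non-folded players): 29, 35, 59, 183
Layer 1-29: 29 each from A, B, C, D, E, F = 29*6 = 174 chips; eligible A, B, C, E, F
Layer 30-35: 6 each from A, B, D, E, F = 6*5 = 30 chips; eligible A, B, E, F
Layer 36-59: 24 each from A, B, D, E = 24*4 = 96 chips; eligible A, B, E
Layer 60-183: 124 each from A, E = 124*2 = 248 chips; eligible A, E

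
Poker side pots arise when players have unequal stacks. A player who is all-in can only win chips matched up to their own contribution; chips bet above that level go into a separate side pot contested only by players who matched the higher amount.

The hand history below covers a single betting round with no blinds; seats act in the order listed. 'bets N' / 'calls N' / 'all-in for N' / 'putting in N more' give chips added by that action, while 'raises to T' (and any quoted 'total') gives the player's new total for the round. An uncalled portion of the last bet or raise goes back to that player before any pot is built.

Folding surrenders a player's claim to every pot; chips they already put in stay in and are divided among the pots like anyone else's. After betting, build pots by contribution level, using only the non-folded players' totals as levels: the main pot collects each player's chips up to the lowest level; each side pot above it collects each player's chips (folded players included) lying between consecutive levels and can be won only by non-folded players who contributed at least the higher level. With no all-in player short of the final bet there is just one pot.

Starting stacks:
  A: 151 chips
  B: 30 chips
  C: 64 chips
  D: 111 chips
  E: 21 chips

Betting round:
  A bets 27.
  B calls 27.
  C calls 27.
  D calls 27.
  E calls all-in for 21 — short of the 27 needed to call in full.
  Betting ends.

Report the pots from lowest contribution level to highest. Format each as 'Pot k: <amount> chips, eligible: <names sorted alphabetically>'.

Contributions: A=27, B=27, C=27, D=27, E=21
Pot levels (distinct totals of non-folded players): 21, 27
Layer 1-21: 21 each from A, B, C, D, E = 21*5 = 105 chips; eligible A, B, C, D, E
Layer 22-27: 6 each from A, B, C, D = 6*4 = 24 chips; eligible A, B, C, D

Pot 1: 105 chips, eligible: A, B, C, D, E
Pot 2: 24 chips, eligible: A, B, C, D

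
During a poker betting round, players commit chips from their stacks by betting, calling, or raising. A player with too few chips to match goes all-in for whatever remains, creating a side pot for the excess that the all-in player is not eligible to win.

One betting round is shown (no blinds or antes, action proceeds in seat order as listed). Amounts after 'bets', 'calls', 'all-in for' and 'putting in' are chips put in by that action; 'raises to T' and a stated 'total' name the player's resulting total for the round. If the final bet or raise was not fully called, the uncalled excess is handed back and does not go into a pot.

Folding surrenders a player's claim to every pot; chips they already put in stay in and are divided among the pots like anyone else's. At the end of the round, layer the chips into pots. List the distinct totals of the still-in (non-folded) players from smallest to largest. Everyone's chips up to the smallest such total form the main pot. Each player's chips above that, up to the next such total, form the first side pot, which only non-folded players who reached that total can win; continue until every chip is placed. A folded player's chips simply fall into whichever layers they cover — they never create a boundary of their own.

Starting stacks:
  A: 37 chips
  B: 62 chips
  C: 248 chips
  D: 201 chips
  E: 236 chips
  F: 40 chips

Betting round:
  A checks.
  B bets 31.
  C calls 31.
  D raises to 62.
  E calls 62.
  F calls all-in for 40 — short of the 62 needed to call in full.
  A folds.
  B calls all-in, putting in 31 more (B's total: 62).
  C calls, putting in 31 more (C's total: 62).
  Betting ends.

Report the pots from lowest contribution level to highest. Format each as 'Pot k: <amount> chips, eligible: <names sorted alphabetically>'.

Contributions: B=62, C=62, D=62, E=62, F=40
Folded: A
Pot levels (distinct totals of non-folded players): 40, 62
Layer 1-40: 40 each from B, C, D, E, F = 40*5 = 200 chips; eligible B, C, D, E, F
Layer 41-62: 22 each from B, C, D, E = 22*4 = 88 chips; eligible B, C, D, E

Pot 1: 200 chips, eligible: B, C, D, E, F
Pot 2: 88 chips, eligible: B, C, D, E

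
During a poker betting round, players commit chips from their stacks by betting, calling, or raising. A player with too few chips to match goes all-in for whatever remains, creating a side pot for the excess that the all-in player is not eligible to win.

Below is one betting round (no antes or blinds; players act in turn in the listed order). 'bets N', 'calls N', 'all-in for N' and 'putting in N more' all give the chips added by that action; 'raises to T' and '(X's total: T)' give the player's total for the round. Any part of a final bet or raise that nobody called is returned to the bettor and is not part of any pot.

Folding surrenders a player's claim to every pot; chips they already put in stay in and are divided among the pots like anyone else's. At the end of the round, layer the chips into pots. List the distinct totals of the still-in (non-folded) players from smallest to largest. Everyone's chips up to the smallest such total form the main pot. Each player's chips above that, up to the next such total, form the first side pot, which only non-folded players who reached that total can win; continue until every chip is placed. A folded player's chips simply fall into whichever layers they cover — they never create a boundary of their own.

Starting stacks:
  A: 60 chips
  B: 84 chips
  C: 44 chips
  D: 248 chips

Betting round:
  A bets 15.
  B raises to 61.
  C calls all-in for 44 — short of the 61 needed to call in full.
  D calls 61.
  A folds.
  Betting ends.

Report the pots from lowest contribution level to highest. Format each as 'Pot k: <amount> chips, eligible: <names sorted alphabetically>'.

Pot 1: 147 chips, eligible: B, C, D
Pot 2: 34 chips, eligible: B, D

Derivation:
Contributions: A=15, B=61, C=44, D=61
Folded: A
Pot levels (distinct totals of non-folded players): 44, 61
Layer 1-44: A 15 + B 44 + C 44 + D 44 = 147 chips; eligible B, C, D
Layer 45-61: 17 each from B, D = 17*2 = 34 chips; eligible B, D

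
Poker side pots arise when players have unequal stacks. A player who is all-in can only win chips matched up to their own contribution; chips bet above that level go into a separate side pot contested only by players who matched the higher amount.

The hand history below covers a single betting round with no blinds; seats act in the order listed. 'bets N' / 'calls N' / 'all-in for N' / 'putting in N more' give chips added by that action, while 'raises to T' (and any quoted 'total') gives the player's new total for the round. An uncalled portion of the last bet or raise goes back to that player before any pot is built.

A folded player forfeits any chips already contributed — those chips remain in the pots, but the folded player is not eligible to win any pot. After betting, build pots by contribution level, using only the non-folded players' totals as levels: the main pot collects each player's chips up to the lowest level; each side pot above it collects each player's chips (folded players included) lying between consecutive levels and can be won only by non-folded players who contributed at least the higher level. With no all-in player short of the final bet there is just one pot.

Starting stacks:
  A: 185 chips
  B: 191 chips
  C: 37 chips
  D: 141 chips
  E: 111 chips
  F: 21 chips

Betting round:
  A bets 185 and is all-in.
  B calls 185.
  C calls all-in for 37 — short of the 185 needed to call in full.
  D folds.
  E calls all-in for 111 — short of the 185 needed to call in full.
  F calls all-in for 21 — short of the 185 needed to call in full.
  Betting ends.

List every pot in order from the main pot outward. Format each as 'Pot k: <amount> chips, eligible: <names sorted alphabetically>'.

Pot 1: 105 chips, eligible: A, B, C, E, F
Pot 2: 64 chips, eligible: A, B, C, E
Pot 3: 222 chips, eligible: A, B, E
Pot 4: 148 chips, eligible: A, B

Derivation:
Contributions: A=185, B=185, C=37, E=111, F=21
Folded: D
Pot levels (distinct totals of non-folded players): 21, 37, 111, 185
Layer 1-21: 21 each from A, B, C, E, F = 21*5 = 105 chips; eligible A, B, C, E, F
Layer 22-37: 16 each from A, B, C, E = 16*4 = 64 chips; eligible A, B, C, E
Layer 38-111: 74 each from A, B, E = 74*3 = 222 chips; eligible A, B, E
Layer 112-185: 74 each from A, B = 74*2 = 148 chips; eligible A, B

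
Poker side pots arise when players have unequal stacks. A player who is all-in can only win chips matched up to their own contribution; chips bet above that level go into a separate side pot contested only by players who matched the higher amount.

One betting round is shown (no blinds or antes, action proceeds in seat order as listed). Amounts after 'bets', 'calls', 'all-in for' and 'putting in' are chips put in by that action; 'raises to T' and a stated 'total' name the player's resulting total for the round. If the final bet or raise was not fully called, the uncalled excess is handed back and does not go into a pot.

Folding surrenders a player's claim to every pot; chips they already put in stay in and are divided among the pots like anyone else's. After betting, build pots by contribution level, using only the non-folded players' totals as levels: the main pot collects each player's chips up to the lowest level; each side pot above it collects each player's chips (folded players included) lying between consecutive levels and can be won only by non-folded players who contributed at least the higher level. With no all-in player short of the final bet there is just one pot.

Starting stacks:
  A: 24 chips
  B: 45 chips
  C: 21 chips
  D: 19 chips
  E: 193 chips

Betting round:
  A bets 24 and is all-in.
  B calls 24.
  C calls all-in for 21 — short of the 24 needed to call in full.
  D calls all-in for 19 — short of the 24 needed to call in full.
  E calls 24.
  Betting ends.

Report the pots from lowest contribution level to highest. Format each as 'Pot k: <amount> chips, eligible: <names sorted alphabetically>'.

Contributions: A=24, B=24, C=21, D=19, E=24
Pot levels (distinct totals of non-folded players): 19, 21, 24
Layer 1-19: 19 each from A, B, C, D, E = 19*5 = 95 chips; eligible A, B, C, D, E
Layer 20-21: 2 each from A, B, C, E = 2*4 = 8 chips; eligible A, B, C, E
Layer 22-24: 3 each from A, B, E = 3*3 = 9 chips; eligible A, B, E

Pot 1: 95 chips, eligible: A, B, C, D, E
Pot 2: 8 chips, eligible: A, B, C, E
Pot 3: 9 chips, eligible: A, B, E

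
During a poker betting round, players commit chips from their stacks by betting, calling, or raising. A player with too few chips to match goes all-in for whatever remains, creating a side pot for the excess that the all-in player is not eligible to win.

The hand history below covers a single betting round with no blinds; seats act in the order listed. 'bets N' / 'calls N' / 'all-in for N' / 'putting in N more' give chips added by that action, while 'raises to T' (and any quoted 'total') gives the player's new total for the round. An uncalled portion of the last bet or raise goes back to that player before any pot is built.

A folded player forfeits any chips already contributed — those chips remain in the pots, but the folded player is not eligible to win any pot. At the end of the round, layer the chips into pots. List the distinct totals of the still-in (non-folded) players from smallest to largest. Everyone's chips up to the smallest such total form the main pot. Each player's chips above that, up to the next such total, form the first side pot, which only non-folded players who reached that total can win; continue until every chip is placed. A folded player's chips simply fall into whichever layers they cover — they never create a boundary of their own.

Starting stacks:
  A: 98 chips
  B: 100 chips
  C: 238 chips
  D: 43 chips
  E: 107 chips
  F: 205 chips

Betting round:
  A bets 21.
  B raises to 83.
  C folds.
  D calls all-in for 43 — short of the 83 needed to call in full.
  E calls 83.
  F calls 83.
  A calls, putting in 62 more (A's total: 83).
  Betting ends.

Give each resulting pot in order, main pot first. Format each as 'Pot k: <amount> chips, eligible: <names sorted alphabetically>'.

Pot 1: 215 chips, eligible: A, B, D, E, F
Pot 2: 160 chips, eligible: A, B, E, F

Derivation:
Contributions: A=83, B=83, D=43, E=83, F=83
Folded: C
Pot levels (distinct totals of non-folded players): 43, 83
Layer 1-43: 43 each from A, B, D, E, F = 43*5 = 215 chips; eligible A, B, D, E, F
Layer 44-83: 40 each from A, B, E, F = 40*4 = 160 chips; eligible A, B, E, F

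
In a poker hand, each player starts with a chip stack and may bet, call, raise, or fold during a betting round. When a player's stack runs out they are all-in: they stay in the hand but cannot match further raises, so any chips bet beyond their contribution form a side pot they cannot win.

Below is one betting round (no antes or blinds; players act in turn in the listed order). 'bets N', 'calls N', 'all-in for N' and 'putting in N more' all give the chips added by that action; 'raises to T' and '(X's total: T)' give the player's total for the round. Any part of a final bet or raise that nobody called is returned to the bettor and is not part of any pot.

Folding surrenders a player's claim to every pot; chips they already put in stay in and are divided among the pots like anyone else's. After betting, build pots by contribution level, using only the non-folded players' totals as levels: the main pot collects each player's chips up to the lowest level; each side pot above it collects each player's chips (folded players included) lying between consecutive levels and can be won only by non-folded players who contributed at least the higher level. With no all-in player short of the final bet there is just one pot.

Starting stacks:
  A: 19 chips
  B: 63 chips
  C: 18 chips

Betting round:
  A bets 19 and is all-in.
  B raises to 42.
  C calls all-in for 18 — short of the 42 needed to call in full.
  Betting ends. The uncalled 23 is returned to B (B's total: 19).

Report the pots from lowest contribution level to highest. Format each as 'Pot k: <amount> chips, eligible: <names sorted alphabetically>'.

Contributions (after 23 returned to B): A=19, B=19, C=18
Pot levels (distinct totals of non-folded players): 18, 19
Layer 1-18: 18 each from A, B, C = 18*3 = 54 chips; eligible A, B, C
Layer 19-19: 1 each from A, B = 1*2 = 2 chips; eligible A, B

Pot 1: 54 chips, eligible: A, B, C
Pot 2: 2 chips, eligible: A, B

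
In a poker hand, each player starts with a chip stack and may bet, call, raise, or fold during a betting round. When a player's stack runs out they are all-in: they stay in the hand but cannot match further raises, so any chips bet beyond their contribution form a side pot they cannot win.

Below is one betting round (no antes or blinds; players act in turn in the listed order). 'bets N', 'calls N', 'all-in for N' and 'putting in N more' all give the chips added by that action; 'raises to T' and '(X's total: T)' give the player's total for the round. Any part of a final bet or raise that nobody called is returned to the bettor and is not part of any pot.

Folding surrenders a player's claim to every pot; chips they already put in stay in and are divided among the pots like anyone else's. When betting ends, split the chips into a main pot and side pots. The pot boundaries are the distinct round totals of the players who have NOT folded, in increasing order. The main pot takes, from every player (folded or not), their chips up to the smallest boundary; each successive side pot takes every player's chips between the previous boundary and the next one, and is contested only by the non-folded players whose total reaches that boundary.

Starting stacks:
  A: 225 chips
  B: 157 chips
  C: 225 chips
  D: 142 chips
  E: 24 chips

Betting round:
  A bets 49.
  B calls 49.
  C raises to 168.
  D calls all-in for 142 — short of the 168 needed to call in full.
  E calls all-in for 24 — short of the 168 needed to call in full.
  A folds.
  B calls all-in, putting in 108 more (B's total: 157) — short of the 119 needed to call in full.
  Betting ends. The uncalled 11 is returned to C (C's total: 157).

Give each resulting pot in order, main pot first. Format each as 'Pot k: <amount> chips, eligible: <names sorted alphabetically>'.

Pot 1: 120 chips, eligible: B, C, D, E
Pot 2: 379 chips, eligible: B, C, D
Pot 3: 30 chips, eligible: B, C

Derivation:
Contributions (after 11 returned to C): A=49, B=157, C=157, D=142, E=24
Folded: A
Pot levels (distinct totals of non-folded players): 24, 142, 157
Layer 1-24: 24 each from A, B, C, D, E = 24*5 = 120 chips; eligible B, C, D, E
Layer 25-142: A 25 + B 118 + C 118 + D 118 = 379 chips; eligible B, C, D
Layer 143-157: 15 each from B, C = 15*2 = 30 chips; eligible B, C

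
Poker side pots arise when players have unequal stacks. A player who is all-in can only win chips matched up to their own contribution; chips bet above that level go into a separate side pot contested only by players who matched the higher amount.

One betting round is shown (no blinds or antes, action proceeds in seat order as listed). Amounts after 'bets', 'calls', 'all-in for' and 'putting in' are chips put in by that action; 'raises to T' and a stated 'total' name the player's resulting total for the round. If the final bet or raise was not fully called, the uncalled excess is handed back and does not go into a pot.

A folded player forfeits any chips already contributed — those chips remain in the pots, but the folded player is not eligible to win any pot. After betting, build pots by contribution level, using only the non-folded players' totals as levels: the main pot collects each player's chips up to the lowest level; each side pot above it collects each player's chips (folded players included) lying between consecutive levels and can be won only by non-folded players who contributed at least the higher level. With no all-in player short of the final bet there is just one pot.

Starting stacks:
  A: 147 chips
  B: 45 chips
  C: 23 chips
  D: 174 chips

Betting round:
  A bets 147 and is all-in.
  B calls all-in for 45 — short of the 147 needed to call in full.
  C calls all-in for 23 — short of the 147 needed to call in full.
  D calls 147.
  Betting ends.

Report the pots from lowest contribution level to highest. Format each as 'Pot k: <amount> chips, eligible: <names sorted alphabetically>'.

Pot 1: 92 chips, eligible: A, B, C, D
Pot 2: 66 chips, eligible: A, B, D
Pot 3: 204 chips, eligible: A, D

Derivation:
Contributions: A=147, B=45, C=23, D=147
Pot levels (distinct totals of non-folded players): 23, 45, 147
Layer 1-23: 23 each from A, B, C, D = 23*4 = 92 chips; eligible A, B, C, D
Layer 24-45: 22 each from A, B, D = 22*3 = 66 chips; eligible A, B, D
Layer 46-147: 102 each from A, D = 102*2 = 204 chips; eligible A, D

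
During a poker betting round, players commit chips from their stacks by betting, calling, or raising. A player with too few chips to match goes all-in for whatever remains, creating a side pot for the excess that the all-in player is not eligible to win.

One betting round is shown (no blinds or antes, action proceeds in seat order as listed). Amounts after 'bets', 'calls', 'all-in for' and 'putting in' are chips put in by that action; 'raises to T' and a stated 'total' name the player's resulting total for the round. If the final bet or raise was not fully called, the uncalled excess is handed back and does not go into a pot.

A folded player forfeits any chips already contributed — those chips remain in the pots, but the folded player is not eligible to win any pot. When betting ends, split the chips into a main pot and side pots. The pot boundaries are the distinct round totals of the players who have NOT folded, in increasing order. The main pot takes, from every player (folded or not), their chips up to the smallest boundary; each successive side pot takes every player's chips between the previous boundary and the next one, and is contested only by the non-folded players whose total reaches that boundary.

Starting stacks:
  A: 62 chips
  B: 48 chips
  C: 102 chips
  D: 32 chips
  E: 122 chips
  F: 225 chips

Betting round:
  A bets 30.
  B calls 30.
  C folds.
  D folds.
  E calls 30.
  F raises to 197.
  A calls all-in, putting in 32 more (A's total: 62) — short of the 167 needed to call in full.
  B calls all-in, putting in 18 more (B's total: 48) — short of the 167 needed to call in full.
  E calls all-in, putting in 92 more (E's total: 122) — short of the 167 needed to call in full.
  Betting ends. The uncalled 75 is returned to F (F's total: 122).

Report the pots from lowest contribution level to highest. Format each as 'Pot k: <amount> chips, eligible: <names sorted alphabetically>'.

Contributions (after 75 returned to F): A=62, B=48, E=122, F=122
Folded: C, D
Pot levels (distinct totals of non-folded players): 48, 62, 122
Layer 1-48: 48 each from A, B, E, F = 48*4 = 192 chips; eligible A, B, E, F
Layer 49-62: 14 each from A, E, F = 14*3 = 42 chips; eligible A, E, F
Layer 63-122: 60 each from E, F = 60*2 = 120 chips; eligible E, F

Pot 1: 192 chips, eligible: A, B, E, F
Pot 2: 42 chips, eligible: A, E, F
Pot 3: 120 chips, eligible: E, F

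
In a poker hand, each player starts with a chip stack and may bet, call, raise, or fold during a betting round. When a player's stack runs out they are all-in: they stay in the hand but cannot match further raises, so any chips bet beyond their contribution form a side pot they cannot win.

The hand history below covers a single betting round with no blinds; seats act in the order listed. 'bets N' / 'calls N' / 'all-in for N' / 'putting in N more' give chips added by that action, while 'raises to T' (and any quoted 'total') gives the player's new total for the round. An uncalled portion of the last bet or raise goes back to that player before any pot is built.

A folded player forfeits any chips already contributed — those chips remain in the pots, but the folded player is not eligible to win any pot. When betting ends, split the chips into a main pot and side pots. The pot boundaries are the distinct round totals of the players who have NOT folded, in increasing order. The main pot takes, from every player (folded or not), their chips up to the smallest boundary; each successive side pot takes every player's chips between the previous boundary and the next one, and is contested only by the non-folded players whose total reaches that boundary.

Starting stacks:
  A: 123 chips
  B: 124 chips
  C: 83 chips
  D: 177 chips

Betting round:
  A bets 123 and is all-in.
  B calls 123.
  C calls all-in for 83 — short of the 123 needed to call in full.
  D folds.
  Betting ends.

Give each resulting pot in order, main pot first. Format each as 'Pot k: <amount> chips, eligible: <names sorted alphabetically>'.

Pot 1: 249 chips, eligible: A, B, C
Pot 2: 80 chips, eligible: A, B

Derivation:
Contributions: A=123, B=123, C=83
Folded: D
Pot levels (distinct totals of non-folded players): 83, 123
Layer 1-83: 83 each from A, B, C = 83*3 = 249 chips; eligible A, B, C
Layer 84-123: 40 each from A, B = 40*2 = 80 chips; eligible A, B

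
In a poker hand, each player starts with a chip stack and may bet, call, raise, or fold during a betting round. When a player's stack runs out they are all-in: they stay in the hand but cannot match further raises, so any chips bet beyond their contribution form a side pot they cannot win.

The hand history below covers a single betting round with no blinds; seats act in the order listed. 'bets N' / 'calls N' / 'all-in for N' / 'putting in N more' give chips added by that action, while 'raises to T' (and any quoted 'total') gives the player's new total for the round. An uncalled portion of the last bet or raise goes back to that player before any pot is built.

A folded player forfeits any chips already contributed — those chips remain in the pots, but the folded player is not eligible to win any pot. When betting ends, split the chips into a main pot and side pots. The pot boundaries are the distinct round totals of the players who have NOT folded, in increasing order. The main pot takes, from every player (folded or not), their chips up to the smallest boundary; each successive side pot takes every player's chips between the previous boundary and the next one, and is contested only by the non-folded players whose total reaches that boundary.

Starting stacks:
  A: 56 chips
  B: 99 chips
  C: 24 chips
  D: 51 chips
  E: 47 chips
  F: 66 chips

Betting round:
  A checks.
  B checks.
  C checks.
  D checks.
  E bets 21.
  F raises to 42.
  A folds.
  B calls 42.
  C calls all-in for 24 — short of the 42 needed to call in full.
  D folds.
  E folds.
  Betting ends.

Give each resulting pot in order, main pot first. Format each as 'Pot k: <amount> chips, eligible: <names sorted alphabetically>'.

Pot 1: 93 chips, eligible: B, C, F
Pot 2: 36 chips, eligible: B, F

Derivation:
Contributions: B=42, C=24, E=21, F=42
Folded: A, D, E
Pot levels (distinct totals of non-folded players): 24, 42
Layer 1-24: B 24 + C 24 + E 21 + F 24 = 93 chips; eligible B, C, F
Layer 25-42: 18 each from B, F = 18*2 = 36 chips; eligible B, F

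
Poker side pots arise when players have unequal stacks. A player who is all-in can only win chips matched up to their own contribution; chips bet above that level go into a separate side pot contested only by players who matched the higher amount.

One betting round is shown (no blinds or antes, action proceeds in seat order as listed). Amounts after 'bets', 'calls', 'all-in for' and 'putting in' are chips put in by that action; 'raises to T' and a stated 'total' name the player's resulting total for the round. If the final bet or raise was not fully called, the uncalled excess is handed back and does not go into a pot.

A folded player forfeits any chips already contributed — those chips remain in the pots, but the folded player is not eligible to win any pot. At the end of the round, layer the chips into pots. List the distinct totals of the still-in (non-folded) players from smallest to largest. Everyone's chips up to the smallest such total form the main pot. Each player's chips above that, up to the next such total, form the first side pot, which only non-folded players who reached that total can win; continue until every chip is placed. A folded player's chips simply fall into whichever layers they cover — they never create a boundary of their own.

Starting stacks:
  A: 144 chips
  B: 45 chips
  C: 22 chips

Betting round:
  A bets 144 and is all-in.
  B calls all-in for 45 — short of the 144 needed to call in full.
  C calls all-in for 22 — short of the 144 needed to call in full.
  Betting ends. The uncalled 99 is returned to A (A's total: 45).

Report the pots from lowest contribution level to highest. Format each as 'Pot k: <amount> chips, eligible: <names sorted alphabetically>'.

Contributions (after 99 returned to A): A=45, B=45, C=22
Pot levels (distinct totals of non-folded players): 22, 45
Layer 1-22: 22 each from A, B, C = 22*3 = 66 chips; eligible A, B, C
Layer 23-45: 23 each from A, B = 23*2 = 46 chips; eligible A, B

Pot 1: 66 chips, eligible: A, B, C
Pot 2: 46 chips, eligible: A, B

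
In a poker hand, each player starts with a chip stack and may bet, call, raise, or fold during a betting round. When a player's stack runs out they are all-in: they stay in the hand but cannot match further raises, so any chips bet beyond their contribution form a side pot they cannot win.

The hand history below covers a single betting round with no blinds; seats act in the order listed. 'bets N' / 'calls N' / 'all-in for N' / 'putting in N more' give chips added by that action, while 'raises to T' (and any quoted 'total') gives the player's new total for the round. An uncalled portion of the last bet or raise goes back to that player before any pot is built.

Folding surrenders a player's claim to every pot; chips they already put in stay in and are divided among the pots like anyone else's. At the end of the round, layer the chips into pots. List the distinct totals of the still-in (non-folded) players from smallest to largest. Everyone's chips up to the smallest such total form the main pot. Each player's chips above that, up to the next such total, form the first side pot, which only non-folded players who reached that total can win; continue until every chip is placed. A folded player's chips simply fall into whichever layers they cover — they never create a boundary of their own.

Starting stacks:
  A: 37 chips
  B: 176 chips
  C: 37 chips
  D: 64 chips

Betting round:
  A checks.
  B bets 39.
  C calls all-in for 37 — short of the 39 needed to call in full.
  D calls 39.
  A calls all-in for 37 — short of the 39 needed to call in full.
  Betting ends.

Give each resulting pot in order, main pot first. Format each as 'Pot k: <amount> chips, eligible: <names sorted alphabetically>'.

Pot 1: 148 chips, eligible: A, B, C, D
Pot 2: 4 chips, eligible: B, D

Derivation:
Contributions: A=37, B=39, C=37, D=39
Pot levels (distinct totals of non-folded players): 37, 39
Layer 1-37: 37 each from A, B, C, D = 37*4 = 148 chips; eligible A, B, C, D
Layer 38-39: 2 each from B, D = 2*2 = 4 chips; eligible B, D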